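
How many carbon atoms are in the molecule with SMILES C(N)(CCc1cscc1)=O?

The symbol for carbon appears 7 times in the SMILES. Lowercase c denotes aromatic carbon and counts toward C.

7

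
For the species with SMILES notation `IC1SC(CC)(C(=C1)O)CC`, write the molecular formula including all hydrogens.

C8H13IOS

Heavy atoms from the SMILES: 8 C, 1 I, 1 O, 1 S.
Implicit hydrogens by atom environment:
  2 × C: 3 H each → 6
  2 × C: 2 H each → 4
  2 × C: 1 H each → 2
  2 × C: no H
  1 × I: no H
  1 × O: 1 H
  1 × S: no H
  Total hydrogens = 13.
Molecular formula: C8H13IOS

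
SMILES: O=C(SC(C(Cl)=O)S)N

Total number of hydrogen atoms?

4

Hydrogens are implicit in SMILES; fill each atom to its normal valence:
  2 × C: no H
  2 × O: no H
  1 × C: 1 H
  1 × Cl: no H
  1 × N: 2 H
  1 × S: 1 H
  1 × S: no H
  Total hydrogens = 4.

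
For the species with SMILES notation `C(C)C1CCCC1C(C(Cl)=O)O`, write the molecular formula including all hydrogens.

C9H15ClO2

Heavy atoms from the SMILES: 9 C, 1 Cl, 2 O.
Implicit hydrogens by atom environment:
  4 × C: 2 H each → 8
  3 × C: 1 H each → 3
  1 × C: 3 H
  1 × C: no H
  1 × Cl: no H
  1 × O: 1 H
  1 × O: no H
  Total hydrogens = 15.
Molecular formula: C9H15ClO2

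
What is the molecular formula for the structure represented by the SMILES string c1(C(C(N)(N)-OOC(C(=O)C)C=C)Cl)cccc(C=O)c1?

Heavy atoms from the SMILES: 14 C, 1 Cl, 2 N, 4 O.
Implicit hydrogens by atom environment:
  4 × C: 1 H each → 4
  4 × C (aromatic): 1 H each → 4
  4 × O: no H
  2 × C: no H
  2 × C (aromatic): no H
  2 × N: 2 H each → 4
  1 × C: 3 H
  1 × C: 2 H
  1 × Cl: no H
  Total hydrogens = 17.
Molecular formula: C14H17ClN2O4

C14H17ClN2O4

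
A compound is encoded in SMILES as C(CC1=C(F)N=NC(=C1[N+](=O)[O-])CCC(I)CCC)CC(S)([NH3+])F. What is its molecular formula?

Heavy atoms from the SMILES: 14 C, 2 F, 1 I, 4 N, 2 O, 1 S.
Implicit hydrogens by atom environment:
  7 × C: 2 H each → 14
  4 × C (aromatic): no H
  2 × F: no H
  2 × N (aromatic): no H
  1 × C: 3 H
  1 × C: 1 H
  1 × C: no H
  1 × I: no H
  1 × N (charge +1): 3 H
  1 × N (charge +1): no H
  1 × O: no H
  1 × O (charge -1): no H
  1 × S: 1 H
  Total hydrogens = 22.
Net charge +1.
Molecular formula: C14H22F2IN4O2S+

C14H22F2IN4O2S+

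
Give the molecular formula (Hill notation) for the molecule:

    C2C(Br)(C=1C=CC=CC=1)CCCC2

Heavy atoms from the SMILES: 1 Br, 12 C.
Implicit hydrogens by atom environment:
  5 × C: 2 H each → 10
  5 × C (aromatic): 1 H each → 5
  1 × Br: no H
  1 × C: no H
  1 × C (aromatic): no H
  Total hydrogens = 15.
Molecular formula: C12H15Br

C12H15Br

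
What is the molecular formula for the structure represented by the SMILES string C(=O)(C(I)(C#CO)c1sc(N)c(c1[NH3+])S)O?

C8H8IN2O3S2+

Heavy atoms from the SMILES: 8 C, 1 I, 2 N, 3 O, 2 S.
Implicit hydrogens by atom environment:
  4 × C (aromatic): no H
  4 × C: no H
  2 × O: 1 H each → 2
  1 × I: no H
  1 × N (charge +1): 3 H
  1 × N: 2 H
  1 × O: no H
  1 × S: 1 H
  1 × S (aromatic): no H
  Total hydrogens = 8.
Net charge +1.
Molecular formula: C8H8IN2O3S2+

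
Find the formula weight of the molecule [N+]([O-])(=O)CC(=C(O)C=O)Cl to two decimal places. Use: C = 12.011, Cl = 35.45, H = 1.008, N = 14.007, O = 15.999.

Molecular formula: C4H4ClNO4.
M = 4×12.011 + 1×35.45 + 4×1.008 + 1×14.007 + 4×15.999 = 165.53 g/mol.

165.53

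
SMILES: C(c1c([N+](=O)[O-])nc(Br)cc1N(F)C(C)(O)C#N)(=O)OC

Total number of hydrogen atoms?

8

Hydrogens are implicit in SMILES; fill each atom to its normal valence:
  4 × C (aromatic): no H
  3 × C: no H
  3 × O: no H
  2 × C: 3 H each → 6
  2 × N: no H
  1 × Br: no H
  1 × C (aromatic): 1 H
  1 × F: no H
  1 × N (aromatic): no H
  1 × N (charge +1): no H
  1 × O: 1 H
  1 × O (charge -1): no H
  Total hydrogens = 8.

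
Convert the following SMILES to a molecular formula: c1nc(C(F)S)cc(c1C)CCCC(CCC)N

Heavy atoms from the SMILES: 14 C, 1 F, 2 N, 1 S.
Implicit hydrogens by atom environment:
  5 × C: 2 H each → 10
  3 × C (aromatic): no H
  2 × C: 3 H each → 6
  2 × C (aromatic): 1 H each → 2
  2 × C: 1 H each → 2
  1 × F: no H
  1 × N: 2 H
  1 × N (aromatic): no H
  1 × S: 1 H
  Total hydrogens = 23.
Molecular formula: C14H23FN2S

C14H23FN2S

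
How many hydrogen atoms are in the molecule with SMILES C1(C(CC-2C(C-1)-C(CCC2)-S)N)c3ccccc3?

23

Hydrogens are implicit in SMILES; fill each atom to its normal valence:
  5 × C: 2 H each → 10
  5 × C: 1 H each → 5
  5 × C (aromatic): 1 H each → 5
  1 × C (aromatic): no H
  1 × N: 2 H
  1 × S: 1 H
  Total hydrogens = 23.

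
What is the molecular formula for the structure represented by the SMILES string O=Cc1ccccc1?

C7H6O

Heavy atoms from the SMILES: 7 C, 1 O.
Implicit hydrogens by atom environment:
  5 × C (aromatic): 1 H each → 5
  1 × C: 1 H
  1 × C (aromatic): no H
  1 × O: no H
  Total hydrogens = 6.
Molecular formula: C7H6O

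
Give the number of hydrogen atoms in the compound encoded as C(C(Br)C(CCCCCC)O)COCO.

Hydrogens are implicit in SMILES; fill each atom to its normal valence:
  8 × C: 2 H each → 16
  2 × C: 1 H each → 2
  2 × O: 1 H each → 2
  1 × Br: no H
  1 × C: 3 H
  1 × O: no H
  Total hydrogens = 23.

23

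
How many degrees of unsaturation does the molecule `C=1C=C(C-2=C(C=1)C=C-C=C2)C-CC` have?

7

Molecular formula from the SMILES: C13H14.
DoU = (2C + 2 + N − H − X)/2 = (2·13 + 2 + 0 − 14 − 0)/2 = 14/2 = 7.
(Structurally: 2 ring(s) + 5 π bond(s) = 7.)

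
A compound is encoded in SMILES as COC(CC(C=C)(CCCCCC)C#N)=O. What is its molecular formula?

C13H21NO2

Heavy atoms from the SMILES: 13 C, 1 N, 2 O.
Implicit hydrogens by atom environment:
  7 × C: 2 H each → 14
  3 × C: no H
  2 × C: 3 H each → 6
  2 × O: no H
  1 × C: 1 H
  1 × N: no H
  Total hydrogens = 21.
Molecular formula: C13H21NO2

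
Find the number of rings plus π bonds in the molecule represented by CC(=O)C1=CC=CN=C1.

5

Molecular formula from the SMILES: C7H7NO.
DoU = (2C + 2 + N − H − X)/2 = (2·7 + 2 + 1 − 7 − 0)/2 = 10/2 = 5.
(Structurally: 1 ring(s) + 4 π bond(s) = 5.)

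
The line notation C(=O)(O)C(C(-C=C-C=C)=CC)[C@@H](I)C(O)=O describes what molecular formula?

Heavy atoms from the SMILES: 11 C, 1 I, 4 O.
Implicit hydrogens by atom environment:
  6 × C: 1 H each → 6
  3 × C: no H
  2 × O: 1 H each → 2
  2 × O: no H
  1 × C: 3 H
  1 × C: 2 H
  1 × I: no H
  Total hydrogens = 13.
Molecular formula: C11H13IO4

C11H13IO4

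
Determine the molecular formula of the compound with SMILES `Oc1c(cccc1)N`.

Heavy atoms from the SMILES: 6 C, 1 N, 1 O.
Implicit hydrogens by atom environment:
  4 × C (aromatic): 1 H each → 4
  2 × C (aromatic): no H
  1 × N: 2 H
  1 × O: 1 H
  Total hydrogens = 7.
Molecular formula: C6H7NO

C6H7NO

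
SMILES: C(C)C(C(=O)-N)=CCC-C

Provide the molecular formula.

C8H15NO

Heavy atoms from the SMILES: 8 C, 1 N, 1 O.
Implicit hydrogens by atom environment:
  3 × C: 2 H each → 6
  2 × C: 3 H each → 6
  2 × C: no H
  1 × C: 1 H
  1 × N: 2 H
  1 × O: no H
  Total hydrogens = 15.
Molecular formula: C8H15NO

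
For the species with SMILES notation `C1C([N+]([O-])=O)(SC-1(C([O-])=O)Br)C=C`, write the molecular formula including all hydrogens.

Heavy atoms from the SMILES: 1 Br, 6 C, 1 N, 4 O, 1 S.
Implicit hydrogens by atom environment:
  3 × C: no H
  2 × C: 2 H each → 4
  2 × O: no H
  2 × O (charge -1): no H
  1 × Br: no H
  1 × C: 1 H
  1 × N (charge +1): no H
  1 × S: no H
  Total hydrogens = 5.
Net charge -1.
Molecular formula: C6H5BrNO4S-

C6H5BrNO4S-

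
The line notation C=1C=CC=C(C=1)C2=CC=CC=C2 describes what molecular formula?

Heavy atoms from the SMILES: 12 C.
Implicit hydrogens by atom environment:
  10 × C (aromatic): 1 H each → 10
  2 × C (aromatic): no H
  Total hydrogens = 10.
Molecular formula: C12H10

C12H10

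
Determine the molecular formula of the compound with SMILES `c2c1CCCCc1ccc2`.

C10H12

Heavy atoms from the SMILES: 10 C.
Implicit hydrogens by atom environment:
  4 × C: 2 H each → 8
  4 × C (aromatic): 1 H each → 4
  2 × C (aromatic): no H
  Total hydrogens = 12.
Molecular formula: C10H12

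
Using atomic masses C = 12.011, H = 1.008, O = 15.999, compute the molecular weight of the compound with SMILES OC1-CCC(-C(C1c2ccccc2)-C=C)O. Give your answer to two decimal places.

218.30

Molecular formula: C14H18O2.
M = 14×12.011 + 18×1.008 + 2×15.999 = 218.30 g/mol.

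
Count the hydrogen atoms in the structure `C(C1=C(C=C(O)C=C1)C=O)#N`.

Hydrogens are implicit in SMILES; fill each atom to its normal valence:
  3 × C (aromatic): 1 H each → 3
  3 × C (aromatic): no H
  1 × C: 1 H
  1 × C: no H
  1 × N: no H
  1 × O: 1 H
  1 × O: no H
  Total hydrogens = 5.

5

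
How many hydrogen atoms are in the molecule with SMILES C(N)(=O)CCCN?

Hydrogens are implicit in SMILES; fill each atom to its normal valence:
  3 × C: 2 H each → 6
  2 × N: 2 H each → 4
  1 × C: no H
  1 × O: no H
  Total hydrogens = 10.

10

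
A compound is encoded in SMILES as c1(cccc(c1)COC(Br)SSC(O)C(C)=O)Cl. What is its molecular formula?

C11H12BrClO3S2

Heavy atoms from the SMILES: 1 Br, 11 C, 1 Cl, 3 O, 2 S.
Implicit hydrogens by atom environment:
  4 × C (aromatic): 1 H each → 4
  2 × C: 1 H each → 2
  2 × C (aromatic): no H
  2 × O: no H
  2 × S: no H
  1 × Br: no H
  1 × C: 3 H
  1 × C: 2 H
  1 × C: no H
  1 × Cl: no H
  1 × O: 1 H
  Total hydrogens = 12.
Molecular formula: C11H12BrClO3S2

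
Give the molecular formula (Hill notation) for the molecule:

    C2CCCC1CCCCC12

C10H18

Heavy atoms from the SMILES: 10 C.
Implicit hydrogens by atom environment:
  8 × C: 2 H each → 16
  2 × C: 1 H each → 2
  Total hydrogens = 18.
Molecular formula: C10H18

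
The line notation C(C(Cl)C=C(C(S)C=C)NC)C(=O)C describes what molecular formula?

Heavy atoms from the SMILES: 10 C, 1 Cl, 1 N, 1 O, 1 S.
Implicit hydrogens by atom environment:
  4 × C: 1 H each → 4
  2 × C: 3 H each → 6
  2 × C: 2 H each → 4
  2 × C: no H
  1 × Cl: no H
  1 × N: 1 H
  1 × O: no H
  1 × S: 1 H
  Total hydrogens = 16.
Molecular formula: C10H16ClNOS

C10H16ClNOS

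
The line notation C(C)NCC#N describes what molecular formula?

Heavy atoms from the SMILES: 4 C, 2 N.
Implicit hydrogens by atom environment:
  2 × C: 2 H each → 4
  1 × C: 3 H
  1 × C: no H
  1 × N: 1 H
  1 × N: no H
  Total hydrogens = 8.
Molecular formula: C4H8N2

C4H8N2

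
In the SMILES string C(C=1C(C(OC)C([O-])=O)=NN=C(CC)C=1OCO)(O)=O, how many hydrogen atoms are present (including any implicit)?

Hydrogens are implicit in SMILES; fill each atom to its normal valence:
  4 × C (aromatic): no H
  4 × O: no H
  2 × C: 3 H each → 6
  2 × C: 2 H each → 4
  2 × C: no H
  2 × N (aromatic): no H
  2 × O: 1 H each → 2
  1 × C: 1 H
  1 × O (charge -1): no H
  Total hydrogens = 13.

13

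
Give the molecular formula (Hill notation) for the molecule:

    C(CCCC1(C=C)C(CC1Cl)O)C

C11H19ClO

Heavy atoms from the SMILES: 11 C, 1 Cl, 1 O.
Implicit hydrogens by atom environment:
  6 × C: 2 H each → 12
  3 × C: 1 H each → 3
  1 × C: 3 H
  1 × C: no H
  1 × Cl: no H
  1 × O: 1 H
  Total hydrogens = 19.
Molecular formula: C11H19ClO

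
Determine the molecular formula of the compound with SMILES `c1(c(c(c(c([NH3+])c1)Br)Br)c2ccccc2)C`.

C13H12Br2N+

Heavy atoms from the SMILES: 2 Br, 13 C, 1 N.
Implicit hydrogens by atom environment:
  6 × C (aromatic): 1 H each → 6
  6 × C (aromatic): no H
  2 × Br: no H
  1 × C: 3 H
  1 × N (charge +1): 3 H
  Total hydrogens = 12.
Net charge +1.
Molecular formula: C13H12Br2N+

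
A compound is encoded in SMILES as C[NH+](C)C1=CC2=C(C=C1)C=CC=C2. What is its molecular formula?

Heavy atoms from the SMILES: 12 C, 1 N.
Implicit hydrogens by atom environment:
  7 × C (aromatic): 1 H each → 7
  3 × C (aromatic): no H
  2 × C: 3 H each → 6
  1 × N (charge +1): 1 H
  Total hydrogens = 14.
Net charge +1.
Molecular formula: C12H14N+

C12H14N+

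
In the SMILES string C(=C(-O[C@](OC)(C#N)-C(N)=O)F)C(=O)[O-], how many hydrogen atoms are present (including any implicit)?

Hydrogens are implicit in SMILES; fill each atom to its normal valence:
  5 × C: no H
  4 × O: no H
  1 × C: 3 H
  1 × C: 1 H
  1 × F: no H
  1 × N: 2 H
  1 × N: no H
  1 × O (charge -1): no H
  Total hydrogens = 6.

6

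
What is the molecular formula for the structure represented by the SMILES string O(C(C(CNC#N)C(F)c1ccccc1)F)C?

Heavy atoms from the SMILES: 12 C, 2 F, 2 N, 1 O.
Implicit hydrogens by atom environment:
  5 × C (aromatic): 1 H each → 5
  3 × C: 1 H each → 3
  2 × F: no H
  1 × C: 3 H
  1 × C: 2 H
  1 × C: no H
  1 × C (aromatic): no H
  1 × N: 1 H
  1 × N: no H
  1 × O: no H
  Total hydrogens = 14.
Molecular formula: C12H14F2N2O

C12H14F2N2O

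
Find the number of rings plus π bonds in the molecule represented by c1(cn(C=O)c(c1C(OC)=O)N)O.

5

Molecular formula from the SMILES: C7H8N2O4.
DoU = (2C + 2 + N − H − X)/2 = (2·7 + 2 + 2 − 8 − 0)/2 = 10/2 = 5.
(Structurally: 1 ring(s) + 4 π bond(s) = 5.)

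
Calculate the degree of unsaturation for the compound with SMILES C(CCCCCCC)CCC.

0

Molecular formula from the SMILES: C11H24.
DoU = (2C + 2 + N − H − X)/2 = (2·11 + 2 + 0 − 24 − 0)/2 = 0/2 = 0.
(Structurally: 0 ring(s) + 0 π bond(s) = 0.)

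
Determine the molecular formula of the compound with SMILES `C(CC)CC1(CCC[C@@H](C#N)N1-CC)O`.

C12H22N2O

Heavy atoms from the SMILES: 12 C, 2 N, 1 O.
Implicit hydrogens by atom environment:
  7 × C: 2 H each → 14
  2 × C: 3 H each → 6
  2 × C: no H
  2 × N: no H
  1 × C: 1 H
  1 × O: 1 H
  Total hydrogens = 22.
Molecular formula: C12H22N2O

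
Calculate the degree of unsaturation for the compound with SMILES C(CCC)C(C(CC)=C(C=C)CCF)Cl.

Molecular formula from the SMILES: C13H22ClF.
DoU = (2C + 2 + N − H − X)/2 = (2·13 + 2 + 0 − 22 − 2)/2 = 4/2 = 2.
(Structurally: 0 ring(s) + 2 π bond(s) = 2.)

2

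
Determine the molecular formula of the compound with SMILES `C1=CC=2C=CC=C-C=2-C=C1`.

Heavy atoms from the SMILES: 10 C.
Implicit hydrogens by atom environment:
  8 × C (aromatic): 1 H each → 8
  2 × C (aromatic): no H
  Total hydrogens = 8.
Molecular formula: C10H8

C10H8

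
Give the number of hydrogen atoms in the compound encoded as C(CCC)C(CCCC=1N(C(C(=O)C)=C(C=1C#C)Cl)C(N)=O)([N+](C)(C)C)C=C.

33

Hydrogens are implicit in SMILES; fill each atom to its normal valence:
  7 × C: 2 H each → 14
  5 × C: 3 H each → 15
  4 × C (aromatic): no H
  4 × C: no H
  2 × C: 1 H each → 2
  2 × O: no H
  1 × Cl: no H
  1 × N: 2 H
  1 × N (aromatic): no H
  1 × N (charge +1): no H
  Total hydrogens = 33.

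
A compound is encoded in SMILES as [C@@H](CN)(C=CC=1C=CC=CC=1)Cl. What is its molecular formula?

Heavy atoms from the SMILES: 10 C, 1 Cl, 1 N.
Implicit hydrogens by atom environment:
  5 × C (aromatic): 1 H each → 5
  3 × C: 1 H each → 3
  1 × C: 2 H
  1 × C (aromatic): no H
  1 × Cl: no H
  1 × N: 2 H
  Total hydrogens = 12.
Molecular formula: C10H12ClN

C10H12ClN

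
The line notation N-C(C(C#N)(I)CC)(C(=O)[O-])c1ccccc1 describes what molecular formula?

Heavy atoms from the SMILES: 12 C, 1 I, 2 N, 2 O.
Implicit hydrogens by atom environment:
  5 × C (aromatic): 1 H each → 5
  4 × C: no H
  1 × C: 3 H
  1 × C: 2 H
  1 × C (aromatic): no H
  1 × I: no H
  1 × N: 2 H
  1 × N: no H
  1 × O: no H
  1 × O (charge -1): no H
  Total hydrogens = 12.
Net charge -1.
Molecular formula: C12H12IN2O2-

C12H12IN2O2-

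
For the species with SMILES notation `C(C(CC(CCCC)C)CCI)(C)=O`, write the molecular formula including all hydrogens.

Heavy atoms from the SMILES: 12 C, 1 I, 1 O.
Implicit hydrogens by atom environment:
  6 × C: 2 H each → 12
  3 × C: 3 H each → 9
  2 × C: 1 H each → 2
  1 × C: no H
  1 × I: no H
  1 × O: no H
  Total hydrogens = 23.
Molecular formula: C12H23IO

C12H23IO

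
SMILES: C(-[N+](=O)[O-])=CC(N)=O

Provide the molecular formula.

C3H4N2O3

Heavy atoms from the SMILES: 3 C, 2 N, 3 O.
Implicit hydrogens by atom environment:
  2 × C: 1 H each → 2
  2 × O: no H
  1 × C: no H
  1 × N: 2 H
  1 × N (charge +1): no H
  1 × O (charge -1): no H
  Total hydrogens = 4.
Molecular formula: C3H4N2O3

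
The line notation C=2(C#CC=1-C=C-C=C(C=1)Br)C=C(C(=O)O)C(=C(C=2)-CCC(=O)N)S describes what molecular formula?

Heavy atoms from the SMILES: 1 Br, 18 C, 1 N, 3 O, 1 S.
Implicit hydrogens by atom environment:
  6 × C (aromatic): 1 H each → 6
  6 × C (aromatic): no H
  4 × C: no H
  2 × C: 2 H each → 4
  2 × O: no H
  1 × Br: no H
  1 × N: 2 H
  1 × O: 1 H
  1 × S: 1 H
  Total hydrogens = 14.
Molecular formula: C18H14BrNO3S

C18H14BrNO3S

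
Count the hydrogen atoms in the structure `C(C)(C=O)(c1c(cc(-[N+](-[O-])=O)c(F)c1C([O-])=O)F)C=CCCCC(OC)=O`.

16

Hydrogens are implicit in SMILES; fill each atom to its normal valence:
  5 × C (aromatic): no H
  5 × O: no H
  3 × C: 2 H each → 6
  3 × C: 1 H each → 3
  3 × C: no H
  2 × C: 3 H each → 6
  2 × F: no H
  2 × O (charge -1): no H
  1 × C (aromatic): 1 H
  1 × N (charge +1): no H
  Total hydrogens = 16.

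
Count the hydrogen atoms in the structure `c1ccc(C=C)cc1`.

8

Hydrogens are implicit in SMILES; fill each atom to its normal valence:
  5 × C (aromatic): 1 H each → 5
  1 × C: 2 H
  1 × C: 1 H
  1 × C (aromatic): no H
  Total hydrogens = 8.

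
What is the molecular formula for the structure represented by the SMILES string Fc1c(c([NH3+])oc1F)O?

Heavy atoms from the SMILES: 4 C, 2 F, 1 N, 2 O.
Implicit hydrogens by atom environment:
  4 × C (aromatic): no H
  2 × F: no H
  1 × N (charge +1): 3 H
  1 × O: 1 H
  1 × O (aromatic): no H
  Total hydrogens = 4.
Net charge +1.
Molecular formula: C4H4F2NO2+

C4H4F2NO2+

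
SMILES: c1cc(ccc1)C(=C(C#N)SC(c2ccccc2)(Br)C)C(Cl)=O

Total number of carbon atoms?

The symbol for carbon appears 18 times in the SMILES. Lowercase c denotes aromatic carbon and counts toward C.

18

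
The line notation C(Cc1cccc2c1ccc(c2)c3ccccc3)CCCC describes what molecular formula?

C22H24

Heavy atoms from the SMILES: 22 C.
Implicit hydrogens by atom environment:
  11 × C (aromatic): 1 H each → 11
  5 × C: 2 H each → 10
  5 × C (aromatic): no H
  1 × C: 3 H
  Total hydrogens = 24.
Molecular formula: C22H24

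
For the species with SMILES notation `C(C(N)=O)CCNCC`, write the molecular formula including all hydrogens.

Heavy atoms from the SMILES: 6 C, 2 N, 1 O.
Implicit hydrogens by atom environment:
  4 × C: 2 H each → 8
  1 × C: 3 H
  1 × C: no H
  1 × N: 2 H
  1 × N: 1 H
  1 × O: no H
  Total hydrogens = 14.
Molecular formula: C6H14N2O

C6H14N2O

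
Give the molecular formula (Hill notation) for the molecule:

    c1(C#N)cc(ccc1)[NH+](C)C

Heavy atoms from the SMILES: 9 C, 2 N.
Implicit hydrogens by atom environment:
  4 × C (aromatic): 1 H each → 4
  2 × C: 3 H each → 6
  2 × C (aromatic): no H
  1 × C: no H
  1 × N (charge +1): 1 H
  1 × N: no H
  Total hydrogens = 11.
Net charge +1.
Molecular formula: C9H11N2+

C9H11N2+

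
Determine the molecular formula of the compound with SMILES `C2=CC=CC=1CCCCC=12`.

C10H12

Heavy atoms from the SMILES: 10 C.
Implicit hydrogens by atom environment:
  4 × C: 2 H each → 8
  4 × C (aromatic): 1 H each → 4
  2 × C (aromatic): no H
  Total hydrogens = 12.
Molecular formula: C10H12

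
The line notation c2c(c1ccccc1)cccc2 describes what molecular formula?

Heavy atoms from the SMILES: 12 C.
Implicit hydrogens by atom environment:
  10 × C (aromatic): 1 H each → 10
  2 × C (aromatic): no H
  Total hydrogens = 10.
Molecular formula: C12H10

C12H10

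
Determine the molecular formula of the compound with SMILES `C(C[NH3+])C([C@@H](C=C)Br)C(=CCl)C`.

C9H16BrClN+

Heavy atoms from the SMILES: 1 Br, 9 C, 1 Cl, 1 N.
Implicit hydrogens by atom environment:
  4 × C: 1 H each → 4
  3 × C: 2 H each → 6
  1 × Br: no H
  1 × C: 3 H
  1 × C: no H
  1 × Cl: no H
  1 × N (charge +1): 3 H
  Total hydrogens = 16.
Net charge +1.
Molecular formula: C9H16BrClN+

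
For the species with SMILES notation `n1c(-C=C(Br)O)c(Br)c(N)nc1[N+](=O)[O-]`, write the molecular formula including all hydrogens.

C6H4Br2N4O3

Heavy atoms from the SMILES: 2 Br, 6 C, 4 N, 3 O.
Implicit hydrogens by atom environment:
  4 × C (aromatic): no H
  2 × Br: no H
  2 × N (aromatic): no H
  1 × C: 1 H
  1 × C: no H
  1 × N: 2 H
  1 × N (charge +1): no H
  1 × O: 1 H
  1 × O: no H
  1 × O (charge -1): no H
  Total hydrogens = 4.
Molecular formula: C6H4Br2N4O3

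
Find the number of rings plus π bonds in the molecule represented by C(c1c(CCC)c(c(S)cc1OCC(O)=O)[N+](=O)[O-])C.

6

Molecular formula from the SMILES: C13H17NO5S.
DoU = (2C + 2 + N − H − X)/2 = (2·13 + 2 + 1 − 17 − 0)/2 = 12/2 = 6.
(Structurally: 1 ring(s) + 5 π bond(s) = 6.)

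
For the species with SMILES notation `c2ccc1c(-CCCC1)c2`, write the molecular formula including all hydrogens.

C10H12

Heavy atoms from the SMILES: 10 C.
Implicit hydrogens by atom environment:
  4 × C: 2 H each → 8
  4 × C (aromatic): 1 H each → 4
  2 × C (aromatic): no H
  Total hydrogens = 12.
Molecular formula: C10H12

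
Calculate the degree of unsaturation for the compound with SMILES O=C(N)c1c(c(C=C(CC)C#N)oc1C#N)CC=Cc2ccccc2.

14

Molecular formula from the SMILES: C20H17N3O2.
DoU = (2C + 2 + N − H − X)/2 = (2·20 + 2 + 3 − 17 − 0)/2 = 28/2 = 14.
(Structurally: 2 ring(s) + 12 π bond(s) = 14.)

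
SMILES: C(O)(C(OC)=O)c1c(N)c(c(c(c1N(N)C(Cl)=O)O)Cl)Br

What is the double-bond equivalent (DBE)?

Molecular formula from the SMILES: C10H10BrCl2N3O5.
DoU = (2C + 2 + N − H − X)/2 = (2·10 + 2 + 3 − 10 − 3)/2 = 12/2 = 6.
(Structurally: 1 ring(s) + 5 π bond(s) = 6.)

6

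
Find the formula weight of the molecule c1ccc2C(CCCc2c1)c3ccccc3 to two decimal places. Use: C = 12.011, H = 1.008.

208.30

Molecular formula: C16H16.
M = 16×12.011 + 16×1.008 = 208.30 g/mol.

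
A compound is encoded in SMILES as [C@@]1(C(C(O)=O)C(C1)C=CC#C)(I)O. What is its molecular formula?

C9H9IO3

Heavy atoms from the SMILES: 9 C, 1 I, 3 O.
Implicit hydrogens by atom environment:
  5 × C: 1 H each → 5
  3 × C: no H
  2 × O: 1 H each → 2
  1 × C: 2 H
  1 × I: no H
  1 × O: no H
  Total hydrogens = 9.
Molecular formula: C9H9IO3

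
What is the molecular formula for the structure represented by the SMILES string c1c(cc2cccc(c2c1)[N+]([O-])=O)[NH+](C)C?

C12H13N2O2+

Heavy atoms from the SMILES: 12 C, 2 N, 2 O.
Implicit hydrogens by atom environment:
  6 × C (aromatic): 1 H each → 6
  4 × C (aromatic): no H
  2 × C: 3 H each → 6
  1 × N (charge +1): 1 H
  1 × N (charge +1): no H
  1 × O: no H
  1 × O (charge -1): no H
  Total hydrogens = 13.
Net charge +1.
Molecular formula: C12H13N2O2+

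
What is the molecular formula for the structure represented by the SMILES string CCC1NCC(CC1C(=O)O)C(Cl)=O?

C9H14ClNO3

Heavy atoms from the SMILES: 9 C, 1 Cl, 1 N, 3 O.
Implicit hydrogens by atom environment:
  3 × C: 2 H each → 6
  3 × C: 1 H each → 3
  2 × C: no H
  2 × O: no H
  1 × C: 3 H
  1 × Cl: no H
  1 × N: 1 H
  1 × O: 1 H
  Total hydrogens = 14.
Molecular formula: C9H14ClNO3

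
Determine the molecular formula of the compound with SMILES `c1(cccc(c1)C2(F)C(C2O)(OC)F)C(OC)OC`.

C13H16F2O4

Heavy atoms from the SMILES: 13 C, 2 F, 4 O.
Implicit hydrogens by atom environment:
  4 × C (aromatic): 1 H each → 4
  3 × C: 3 H each → 9
  3 × O: no H
  2 × C: 1 H each → 2
  2 × C: no H
  2 × C (aromatic): no H
  2 × F: no H
  1 × O: 1 H
  Total hydrogens = 16.
Molecular formula: C13H16F2O4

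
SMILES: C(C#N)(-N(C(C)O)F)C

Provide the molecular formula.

C5H9FN2O

Heavy atoms from the SMILES: 5 C, 1 F, 2 N, 1 O.
Implicit hydrogens by atom environment:
  2 × C: 3 H each → 6
  2 × C: 1 H each → 2
  2 × N: no H
  1 × C: no H
  1 × F: no H
  1 × O: 1 H
  Total hydrogens = 9.
Molecular formula: C5H9FN2O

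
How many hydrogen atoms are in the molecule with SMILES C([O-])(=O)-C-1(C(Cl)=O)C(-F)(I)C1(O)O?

2

Hydrogens are implicit in SMILES; fill each atom to its normal valence:
  5 × C: no H
  2 × O: 1 H each → 2
  2 × O: no H
  1 × Cl: no H
  1 × F: no H
  1 × I: no H
  1 × O (charge -1): no H
  Total hydrogens = 2.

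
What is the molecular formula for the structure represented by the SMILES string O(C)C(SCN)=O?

C3H7NO2S

Heavy atoms from the SMILES: 3 C, 1 N, 2 O, 1 S.
Implicit hydrogens by atom environment:
  2 × O: no H
  1 × C: 3 H
  1 × C: 2 H
  1 × C: no H
  1 × N: 2 H
  1 × S: no H
  Total hydrogens = 7.
Molecular formula: C3H7NO2S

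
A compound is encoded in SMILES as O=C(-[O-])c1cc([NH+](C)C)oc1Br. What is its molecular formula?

Heavy atoms from the SMILES: 1 Br, 7 C, 1 N, 3 O.
Implicit hydrogens by atom environment:
  3 × C (aromatic): no H
  2 × C: 3 H each → 6
  1 × Br: no H
  1 × C (aromatic): 1 H
  1 × C: no H
  1 × N (charge +1): 1 H
  1 × O (aromatic): no H
  1 × O: no H
  1 × O (charge -1): no H
  Total hydrogens = 8.
Molecular formula: C7H8BrNO3

C7H8BrNO3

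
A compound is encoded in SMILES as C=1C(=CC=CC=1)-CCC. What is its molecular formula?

Heavy atoms from the SMILES: 9 C.
Implicit hydrogens by atom environment:
  5 × C (aromatic): 1 H each → 5
  2 × C: 2 H each → 4
  1 × C: 3 H
  1 × C (aromatic): no H
  Total hydrogens = 12.
Molecular formula: C9H12

C9H12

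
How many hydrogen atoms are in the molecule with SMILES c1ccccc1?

Hydrogens are implicit in SMILES; fill each atom to its normal valence:
  6 × C (aromatic): 1 H each → 6
  Total hydrogens = 6.

6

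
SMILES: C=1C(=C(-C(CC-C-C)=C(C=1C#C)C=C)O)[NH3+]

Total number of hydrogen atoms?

Hydrogens are implicit in SMILES; fill each atom to its normal valence:
  5 × C (aromatic): no H
  4 × C: 2 H each → 8
  2 × C: 1 H each → 2
  1 × C: 3 H
  1 × C (aromatic): 1 H
  1 × C: no H
  1 × N (charge +1): 3 H
  1 × O: 1 H
  Total hydrogens = 18.

18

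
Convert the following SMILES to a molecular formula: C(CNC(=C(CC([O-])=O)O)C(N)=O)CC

Heavy atoms from the SMILES: 9 C, 2 N, 4 O.
Implicit hydrogens by atom environment:
  4 × C: 2 H each → 8
  4 × C: no H
  2 × O: no H
  1 × C: 3 H
  1 × N: 2 H
  1 × N: 1 H
  1 × O: 1 H
  1 × O (charge -1): no H
  Total hydrogens = 15.
Net charge -1.
Molecular formula: C9H15N2O4-

C9H15N2O4-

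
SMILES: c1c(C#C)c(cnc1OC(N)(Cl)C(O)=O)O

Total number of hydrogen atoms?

7

Hydrogens are implicit in SMILES; fill each atom to its normal valence:
  3 × C (aromatic): no H
  3 × C: no H
  2 × C (aromatic): 1 H each → 2
  2 × O: 1 H each → 2
  2 × O: no H
  1 × C: 1 H
  1 × Cl: no H
  1 × N: 2 H
  1 × N (aromatic): no H
  Total hydrogens = 7.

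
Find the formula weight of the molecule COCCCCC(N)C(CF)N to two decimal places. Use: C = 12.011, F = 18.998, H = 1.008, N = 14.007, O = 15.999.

178.25

Molecular formula: C8H19FN2O.
M = 8×12.011 + 1×18.998 + 19×1.008 + 2×14.007 + 1×15.999 = 178.25 g/mol.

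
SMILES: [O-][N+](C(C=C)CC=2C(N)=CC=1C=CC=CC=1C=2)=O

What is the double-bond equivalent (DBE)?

Molecular formula from the SMILES: C14H14N2O2.
DoU = (2C + 2 + N − H − X)/2 = (2·14 + 2 + 2 − 14 − 0)/2 = 18/2 = 9.
(Structurally: 2 ring(s) + 7 π bond(s) = 9.)

9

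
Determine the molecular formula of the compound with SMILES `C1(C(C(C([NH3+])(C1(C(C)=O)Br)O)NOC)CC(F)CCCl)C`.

C13H24BrClFN2O3+

Heavy atoms from the SMILES: 1 Br, 13 C, 1 Cl, 1 F, 2 N, 3 O.
Implicit hydrogens by atom environment:
  4 × C: 1 H each → 4
  3 × C: 3 H each → 9
  3 × C: 2 H each → 6
  3 × C: no H
  2 × O: no H
  1 × Br: no H
  1 × Cl: no H
  1 × F: no H
  1 × N (charge +1): 3 H
  1 × N: 1 H
  1 × O: 1 H
  Total hydrogens = 24.
Net charge +1.
Molecular formula: C13H24BrClFN2O3+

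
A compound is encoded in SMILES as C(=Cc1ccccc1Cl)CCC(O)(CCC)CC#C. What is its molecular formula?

C17H21ClO

Heavy atoms from the SMILES: 17 C, 1 Cl, 1 O.
Implicit hydrogens by atom environment:
  5 × C: 2 H each → 10
  4 × C (aromatic): 1 H each → 4
  3 × C: 1 H each → 3
  2 × C: no H
  2 × C (aromatic): no H
  1 × C: 3 H
  1 × Cl: no H
  1 × O: 1 H
  Total hydrogens = 21.
Molecular formula: C17H21ClO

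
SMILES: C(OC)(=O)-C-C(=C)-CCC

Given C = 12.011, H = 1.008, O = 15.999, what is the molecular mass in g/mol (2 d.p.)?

Molecular formula: C8H14O2.
M = 8×12.011 + 14×1.008 + 2×15.999 = 142.20 g/mol.

142.20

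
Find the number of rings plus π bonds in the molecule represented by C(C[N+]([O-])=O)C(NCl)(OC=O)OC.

Molecular formula from the SMILES: C5H9ClN2O5.
DoU = (2C + 2 + N − H − X)/2 = (2·5 + 2 + 2 − 9 − 1)/2 = 4/2 = 2.
(Structurally: 0 ring(s) + 2 π bond(s) = 2.)

2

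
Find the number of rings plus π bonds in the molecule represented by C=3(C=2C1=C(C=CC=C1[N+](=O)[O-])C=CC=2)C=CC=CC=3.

12

Molecular formula from the SMILES: C16H11NO2.
DoU = (2C + 2 + N − H − X)/2 = (2·16 + 2 + 1 − 11 − 0)/2 = 24/2 = 12.
(Structurally: 3 ring(s) + 9 π bond(s) = 12.)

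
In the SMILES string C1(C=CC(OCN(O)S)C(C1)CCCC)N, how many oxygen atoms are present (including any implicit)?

The symbol for oxygen appears 2 times in the SMILES.

2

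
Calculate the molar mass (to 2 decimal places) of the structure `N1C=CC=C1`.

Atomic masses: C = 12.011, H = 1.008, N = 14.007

67.09

Molecular formula: C4H5N.
M = 4×12.011 + 5×1.008 + 1×14.007 = 67.09 g/mol.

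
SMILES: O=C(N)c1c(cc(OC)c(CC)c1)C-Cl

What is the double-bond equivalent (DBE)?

Molecular formula from the SMILES: C11H14ClNO2.
DoU = (2C + 2 + N − H − X)/2 = (2·11 + 2 + 1 − 14 − 1)/2 = 10/2 = 5.
(Structurally: 1 ring(s) + 4 π bond(s) = 5.)

5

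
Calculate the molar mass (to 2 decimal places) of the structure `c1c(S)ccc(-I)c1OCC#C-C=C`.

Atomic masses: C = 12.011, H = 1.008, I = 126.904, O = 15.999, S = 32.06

Molecular formula: C11H9IOS.
M = 11×12.011 + 9×1.008 + 1×126.904 + 1×15.999 + 1×32.06 = 316.16 g/mol.

316.16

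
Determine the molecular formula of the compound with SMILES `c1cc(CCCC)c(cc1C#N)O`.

Heavy atoms from the SMILES: 11 C, 1 N, 1 O.
Implicit hydrogens by atom environment:
  3 × C: 2 H each → 6
  3 × C (aromatic): 1 H each → 3
  3 × C (aromatic): no H
  1 × C: 3 H
  1 × C: no H
  1 × N: no H
  1 × O: 1 H
  Total hydrogens = 13.
Molecular formula: C11H13NO

C11H13NO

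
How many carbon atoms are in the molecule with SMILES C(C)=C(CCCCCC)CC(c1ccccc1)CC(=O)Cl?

The symbol for carbon appears 19 times in the SMILES. Lowercase c denotes aromatic carbon and counts toward C.

19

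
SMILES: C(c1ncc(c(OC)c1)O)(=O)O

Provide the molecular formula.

C7H7NO4

Heavy atoms from the SMILES: 7 C, 1 N, 4 O.
Implicit hydrogens by atom environment:
  3 × C (aromatic): no H
  2 × C (aromatic): 1 H each → 2
  2 × O: 1 H each → 2
  2 × O: no H
  1 × C: 3 H
  1 × C: no H
  1 × N (aromatic): no H
  Total hydrogens = 7.
Molecular formula: C7H7NO4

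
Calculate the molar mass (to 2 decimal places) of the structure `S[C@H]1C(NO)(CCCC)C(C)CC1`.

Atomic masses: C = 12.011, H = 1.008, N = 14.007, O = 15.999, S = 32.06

203.34

Molecular formula: C10H21NOS.
M = 10×12.011 + 21×1.008 + 1×14.007 + 1×15.999 + 1×32.06 = 203.34 g/mol.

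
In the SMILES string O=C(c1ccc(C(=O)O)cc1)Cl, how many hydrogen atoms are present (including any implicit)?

5

Hydrogens are implicit in SMILES; fill each atom to its normal valence:
  4 × C (aromatic): 1 H each → 4
  2 × C (aromatic): no H
  2 × C: no H
  2 × O: no H
  1 × Cl: no H
  1 × O: 1 H
  Total hydrogens = 5.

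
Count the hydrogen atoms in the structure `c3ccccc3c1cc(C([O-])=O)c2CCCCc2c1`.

Hydrogens are implicit in SMILES; fill each atom to its normal valence:
  7 × C (aromatic): 1 H each → 7
  5 × C (aromatic): no H
  4 × C: 2 H each → 8
  1 × C: no H
  1 × O: no H
  1 × O (charge -1): no H
  Total hydrogens = 15.

15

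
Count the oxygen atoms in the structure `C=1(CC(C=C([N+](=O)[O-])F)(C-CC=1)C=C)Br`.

2

The symbol for oxygen appears 2 times in the SMILES.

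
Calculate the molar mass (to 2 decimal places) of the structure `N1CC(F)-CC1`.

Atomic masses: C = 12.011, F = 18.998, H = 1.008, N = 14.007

Molecular formula: C4H8FN.
M = 4×12.011 + 1×18.998 + 8×1.008 + 1×14.007 = 89.11 g/mol.

89.11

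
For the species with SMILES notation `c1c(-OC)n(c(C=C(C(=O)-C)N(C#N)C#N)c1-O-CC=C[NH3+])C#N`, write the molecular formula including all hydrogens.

C15H15N6O3+

Heavy atoms from the SMILES: 15 C, 6 N, 3 O.
Implicit hydrogens by atom environment:
  5 × C: no H
  4 × N: no H
  3 × C: 1 H each → 3
  3 × C (aromatic): no H
  3 × O: no H
  2 × C: 3 H each → 6
  1 × C: 2 H
  1 × C (aromatic): 1 H
  1 × N (charge +1): 3 H
  1 × N (aromatic): no H
  Total hydrogens = 15.
Net charge +1.
Molecular formula: C15H15N6O3+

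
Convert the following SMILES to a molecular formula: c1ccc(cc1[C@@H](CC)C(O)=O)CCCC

Heavy atoms from the SMILES: 14 C, 2 O.
Implicit hydrogens by atom environment:
  4 × C: 2 H each → 8
  4 × C (aromatic): 1 H each → 4
  2 × C: 3 H each → 6
  2 × C (aromatic): no H
  1 × C: 1 H
  1 × C: no H
  1 × O: 1 H
  1 × O: no H
  Total hydrogens = 20.
Molecular formula: C14H20O2

C14H20O2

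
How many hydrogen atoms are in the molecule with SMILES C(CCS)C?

Hydrogens are implicit in SMILES; fill each atom to its normal valence:
  3 × C: 2 H each → 6
  1 × C: 3 H
  1 × S: 1 H
  Total hydrogens = 10.

10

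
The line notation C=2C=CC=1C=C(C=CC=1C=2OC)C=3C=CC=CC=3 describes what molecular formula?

Heavy atoms from the SMILES: 17 C, 1 O.
Implicit hydrogens by atom environment:
  11 × C (aromatic): 1 H each → 11
  5 × C (aromatic): no H
  1 × C: 3 H
  1 × O: no H
  Total hydrogens = 14.
Molecular formula: C17H14O

C17H14O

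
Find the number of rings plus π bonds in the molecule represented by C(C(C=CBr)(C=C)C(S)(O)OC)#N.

4

Molecular formula from the SMILES: C8H10BrNO2S.
DoU = (2C + 2 + N − H − X)/2 = (2·8 + 2 + 1 − 10 − 1)/2 = 8/2 = 4.
(Structurally: 0 ring(s) + 4 π bond(s) = 4.)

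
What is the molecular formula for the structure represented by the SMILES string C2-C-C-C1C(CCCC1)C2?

Heavy atoms from the SMILES: 10 C.
Implicit hydrogens by atom environment:
  8 × C: 2 H each → 16
  2 × C: 1 H each → 2
  Total hydrogens = 18.
Molecular formula: C10H18

C10H18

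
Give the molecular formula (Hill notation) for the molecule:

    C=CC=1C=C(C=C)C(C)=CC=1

Heavy atoms from the SMILES: 11 C.
Implicit hydrogens by atom environment:
  3 × C (aromatic): 1 H each → 3
  3 × C (aromatic): no H
  2 × C: 2 H each → 4
  2 × C: 1 H each → 2
  1 × C: 3 H
  Total hydrogens = 12.
Molecular formula: C11H12

C11H12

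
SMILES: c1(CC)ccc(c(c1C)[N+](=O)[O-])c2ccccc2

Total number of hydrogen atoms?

Hydrogens are implicit in SMILES; fill each atom to its normal valence:
  7 × C (aromatic): 1 H each → 7
  5 × C (aromatic): no H
  2 × C: 3 H each → 6
  1 × C: 2 H
  1 × N (charge +1): no H
  1 × O: no H
  1 × O (charge -1): no H
  Total hydrogens = 15.

15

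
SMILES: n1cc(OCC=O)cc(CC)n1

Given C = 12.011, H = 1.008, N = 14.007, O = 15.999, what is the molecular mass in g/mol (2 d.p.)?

Molecular formula: C8H10N2O2.
M = 8×12.011 + 10×1.008 + 2×14.007 + 2×15.999 = 166.18 g/mol.

166.18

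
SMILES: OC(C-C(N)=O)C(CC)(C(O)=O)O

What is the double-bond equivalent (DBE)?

Molecular formula from the SMILES: C7H13NO5.
DoU = (2C + 2 + N − H − X)/2 = (2·7 + 2 + 1 − 13 − 0)/2 = 4/2 = 2.
(Structurally: 0 ring(s) + 2 π bond(s) = 2.)

2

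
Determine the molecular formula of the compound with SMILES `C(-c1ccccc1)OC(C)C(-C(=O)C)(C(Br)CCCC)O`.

C17H25BrO3

Heavy atoms from the SMILES: 1 Br, 17 C, 3 O.
Implicit hydrogens by atom environment:
  5 × C (aromatic): 1 H each → 5
  4 × C: 2 H each → 8
  3 × C: 3 H each → 9
  2 × C: 1 H each → 2
  2 × C: no H
  2 × O: no H
  1 × Br: no H
  1 × C (aromatic): no H
  1 × O: 1 H
  Total hydrogens = 25.
Molecular formula: C17H25BrO3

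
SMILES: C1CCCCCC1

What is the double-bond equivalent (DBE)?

Molecular formula from the SMILES: C7H14.
DoU = (2C + 2 + N − H − X)/2 = (2·7 + 2 + 0 − 14 − 0)/2 = 2/2 = 1.
(Structurally: 1 ring(s) + 0 π bond(s) = 1.)

1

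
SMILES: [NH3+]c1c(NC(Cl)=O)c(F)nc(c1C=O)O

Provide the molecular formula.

Heavy atoms from the SMILES: 7 C, 1 Cl, 1 F, 3 N, 3 O.
Implicit hydrogens by atom environment:
  5 × C (aromatic): no H
  2 × O: no H
  1 × C: 1 H
  1 × C: no H
  1 × Cl: no H
  1 × F: no H
  1 × N (charge +1): 3 H
  1 × N: 1 H
  1 × N (aromatic): no H
  1 × O: 1 H
  Total hydrogens = 6.
Net charge +1.
Molecular formula: C7H6ClFN3O3+

C7H6ClFN3O3+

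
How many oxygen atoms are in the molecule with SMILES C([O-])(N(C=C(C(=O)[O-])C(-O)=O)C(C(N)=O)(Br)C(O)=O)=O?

The symbol for oxygen appears 9 times in the SMILES.

9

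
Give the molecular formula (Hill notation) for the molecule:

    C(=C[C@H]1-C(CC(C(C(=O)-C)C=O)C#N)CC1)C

C14H19NO2

Heavy atoms from the SMILES: 14 C, 1 N, 2 O.
Implicit hydrogens by atom environment:
  7 × C: 1 H each → 7
  3 × C: 2 H each → 6
  2 × C: 3 H each → 6
  2 × C: no H
  2 × O: no H
  1 × N: no H
  Total hydrogens = 19.
Molecular formula: C14H19NO2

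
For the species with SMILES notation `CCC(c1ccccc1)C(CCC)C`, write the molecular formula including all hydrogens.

C14H22

Heavy atoms from the SMILES: 14 C.
Implicit hydrogens by atom environment:
  5 × C (aromatic): 1 H each → 5
  3 × C: 3 H each → 9
  3 × C: 2 H each → 6
  2 × C: 1 H each → 2
  1 × C (aromatic): no H
  Total hydrogens = 22.
Molecular formula: C14H22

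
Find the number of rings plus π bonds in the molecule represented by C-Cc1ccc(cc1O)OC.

Molecular formula from the SMILES: C9H12O2.
DoU = (2C + 2 + N − H − X)/2 = (2·9 + 2 + 0 − 12 − 0)/2 = 8/2 = 4.
(Structurally: 1 ring(s) + 3 π bond(s) = 4.)

4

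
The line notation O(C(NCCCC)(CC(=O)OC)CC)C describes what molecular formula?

C11H23NO3

Heavy atoms from the SMILES: 11 C, 1 N, 3 O.
Implicit hydrogens by atom environment:
  5 × C: 2 H each → 10
  4 × C: 3 H each → 12
  3 × O: no H
  2 × C: no H
  1 × N: 1 H
  Total hydrogens = 23.
Molecular formula: C11H23NO3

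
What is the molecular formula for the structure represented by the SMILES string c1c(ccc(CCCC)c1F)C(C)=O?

Heavy atoms from the SMILES: 12 C, 1 F, 1 O.
Implicit hydrogens by atom environment:
  3 × C: 2 H each → 6
  3 × C (aromatic): 1 H each → 3
  3 × C (aromatic): no H
  2 × C: 3 H each → 6
  1 × C: no H
  1 × F: no H
  1 × O: no H
  Total hydrogens = 15.
Molecular formula: C12H15FO

C12H15FO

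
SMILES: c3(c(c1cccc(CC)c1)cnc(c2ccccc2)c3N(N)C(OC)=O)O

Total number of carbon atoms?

The symbol for carbon appears 21 times in the SMILES. Lowercase c denotes aromatic carbon and counts toward C.

21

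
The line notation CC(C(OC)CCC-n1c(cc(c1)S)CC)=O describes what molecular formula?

Heavy atoms from the SMILES: 13 C, 1 N, 2 O, 1 S.
Implicit hydrogens by atom environment:
  4 × C: 2 H each → 8
  3 × C: 3 H each → 9
  2 × C (aromatic): 1 H each → 2
  2 × C (aromatic): no H
  2 × O: no H
  1 × C: 1 H
  1 × C: no H
  1 × N (aromatic): no H
  1 × S: 1 H
  Total hydrogens = 21.
Molecular formula: C13H21NO2S

C13H21NO2S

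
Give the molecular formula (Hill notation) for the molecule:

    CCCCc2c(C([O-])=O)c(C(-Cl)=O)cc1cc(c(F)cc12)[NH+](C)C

C18H19ClFNO3

Heavy atoms from the SMILES: 18 C, 1 Cl, 1 F, 1 N, 3 O.
Implicit hydrogens by atom environment:
  7 × C (aromatic): no H
  3 × C: 3 H each → 9
  3 × C: 2 H each → 6
  3 × C (aromatic): 1 H each → 3
  2 × C: no H
  2 × O: no H
  1 × Cl: no H
  1 × F: no H
  1 × N (charge +1): 1 H
  1 × O (charge -1): no H
  Total hydrogens = 19.
Molecular formula: C18H19ClFNO3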